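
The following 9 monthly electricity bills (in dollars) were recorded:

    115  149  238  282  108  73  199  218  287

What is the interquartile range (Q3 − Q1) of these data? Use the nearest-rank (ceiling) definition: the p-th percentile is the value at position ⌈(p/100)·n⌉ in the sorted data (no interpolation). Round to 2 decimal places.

Sorted: 73, 108, 115, 149, 199, 218, 238, 282, 287.
n = 9.
P25: rank ⌈25/100·9⌉ = 3 → 115.
P75: rank ⌈75/100·9⌉ = 7 → 238.
Difference: 238 − 115 = 123.

123.00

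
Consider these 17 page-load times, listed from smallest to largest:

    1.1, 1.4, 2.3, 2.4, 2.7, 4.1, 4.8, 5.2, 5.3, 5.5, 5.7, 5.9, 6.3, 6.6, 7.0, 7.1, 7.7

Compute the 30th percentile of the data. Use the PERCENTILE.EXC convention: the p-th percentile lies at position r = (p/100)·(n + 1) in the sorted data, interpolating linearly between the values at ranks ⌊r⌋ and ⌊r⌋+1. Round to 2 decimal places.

3.26

n = 17.
r = (30/100)·(17 + 1) = 5.4.
Rank 5 is 2.7 and rank 6 is 4.1.
Interpolate: 2.7 + 0.4·(4.1 − 2.7) = 2.7 + 0.4·1.4 = 3.26.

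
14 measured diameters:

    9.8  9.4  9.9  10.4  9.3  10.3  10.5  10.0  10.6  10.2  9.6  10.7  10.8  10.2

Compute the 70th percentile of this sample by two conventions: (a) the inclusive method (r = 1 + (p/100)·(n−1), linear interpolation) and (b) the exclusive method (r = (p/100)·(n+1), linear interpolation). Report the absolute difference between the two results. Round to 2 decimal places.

0.04

Sorted: 9.3, 9.4, 9.6, 9.8, 9.9, 10.0, 10.2, 10.2, 10.3, 10.4, 10.5, 10.6, 10.7, 10.8.
n = 14.
(a) r = 10.1; between ranks 10 (10.4) and 11 (10.5): 10.41.
(b) r = 10.5; between ranks 10 (10.4) and 11 (10.5): 10.45.
|10.41 − 10.45| = 0.04.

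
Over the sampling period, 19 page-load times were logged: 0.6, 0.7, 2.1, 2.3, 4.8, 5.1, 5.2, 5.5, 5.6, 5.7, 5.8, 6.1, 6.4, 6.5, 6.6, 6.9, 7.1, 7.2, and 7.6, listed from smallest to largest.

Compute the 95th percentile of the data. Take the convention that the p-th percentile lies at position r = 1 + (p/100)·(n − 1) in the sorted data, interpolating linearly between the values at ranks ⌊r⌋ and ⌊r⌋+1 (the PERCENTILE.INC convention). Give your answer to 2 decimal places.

7.24

n = 19.
r = 1 + (95/100)·(19 − 1) = 1 + 17.1 = 18.1.
Rank 18 is 7.2 and rank 19 is 7.6.
Interpolate: 7.2 + 0.1·(7.6 − 7.2) = 7.2 + 0.1·0.4 = 7.24.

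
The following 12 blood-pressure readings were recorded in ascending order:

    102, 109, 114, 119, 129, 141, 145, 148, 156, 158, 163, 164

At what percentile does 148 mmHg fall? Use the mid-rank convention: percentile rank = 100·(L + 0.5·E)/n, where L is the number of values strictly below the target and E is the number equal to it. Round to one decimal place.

62.5

Count below 148: L = 7; count equal: E = 1; n = 12.
Percentile rank = 100·(7 + 0.5·1)/12 = 100·7.5/12 = 62.5.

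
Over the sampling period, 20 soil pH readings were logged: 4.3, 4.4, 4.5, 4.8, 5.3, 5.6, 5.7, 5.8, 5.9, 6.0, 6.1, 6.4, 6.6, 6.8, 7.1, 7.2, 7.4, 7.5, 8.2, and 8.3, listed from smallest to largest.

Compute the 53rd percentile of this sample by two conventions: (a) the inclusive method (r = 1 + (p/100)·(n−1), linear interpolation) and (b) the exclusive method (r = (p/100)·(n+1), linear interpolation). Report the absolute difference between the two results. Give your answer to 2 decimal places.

n = 20.
(a) r = 11.07; between ranks 11 (6.1) and 12 (6.4): 6.121.
(b) r = 11.13; between ranks 11 (6.1) and 12 (6.4): 6.139.
|6.121 − 6.139| = 0.018.

0.02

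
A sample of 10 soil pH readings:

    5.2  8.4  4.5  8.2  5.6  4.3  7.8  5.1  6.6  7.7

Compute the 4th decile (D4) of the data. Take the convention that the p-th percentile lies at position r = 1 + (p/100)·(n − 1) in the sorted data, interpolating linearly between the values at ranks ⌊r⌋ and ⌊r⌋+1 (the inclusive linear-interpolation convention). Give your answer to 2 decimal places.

Sorted: 4.3, 4.5, 5.1, 5.2, 5.6, 6.6, 7.7, 7.8, 8.2, 8.4.
n = 10.
r = 1 + (40/100)·(10 − 1) = 1 + 3.6 = 4.6.
Rank 4 is 5.2 and rank 5 is 5.6.
Interpolate: 5.2 + 0.6·(5.6 − 5.2) = 5.2 + 0.6·0.4 = 5.44.

5.44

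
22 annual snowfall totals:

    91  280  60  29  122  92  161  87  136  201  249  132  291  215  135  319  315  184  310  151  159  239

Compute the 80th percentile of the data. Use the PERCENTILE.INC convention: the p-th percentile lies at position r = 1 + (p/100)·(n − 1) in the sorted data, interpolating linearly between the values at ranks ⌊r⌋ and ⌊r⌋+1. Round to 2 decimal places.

273.80

Sorted: 29, 60, 87, 91, 92, 122, 132, 135, 136, 151, 159, 161, 184, 201, 215, 239, 249, 280, 291, 310, 315, 319.
n = 22.
r = 1 + (80/100)·(22 − 1) = 1 + 16.8 = 17.8.
Rank 17 is 249 and rank 18 is 280.
Interpolate: 249 + 0.8·(280 − 249) = 249 + 0.8·31 = 273.8.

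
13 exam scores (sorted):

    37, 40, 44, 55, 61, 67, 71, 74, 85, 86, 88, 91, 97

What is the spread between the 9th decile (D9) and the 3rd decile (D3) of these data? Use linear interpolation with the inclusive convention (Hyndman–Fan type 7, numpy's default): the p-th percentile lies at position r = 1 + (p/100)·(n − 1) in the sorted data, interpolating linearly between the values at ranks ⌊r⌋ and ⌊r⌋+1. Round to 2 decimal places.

n = 13.
P30: r = 4.6; ranks 4–5 are 55, 61; interpolating gives 58.6.
P90: r = 11.8; ranks 11–12 are 88, 91; interpolating gives 90.4.
Difference: 90.4 − 58.6 = 31.8.

31.80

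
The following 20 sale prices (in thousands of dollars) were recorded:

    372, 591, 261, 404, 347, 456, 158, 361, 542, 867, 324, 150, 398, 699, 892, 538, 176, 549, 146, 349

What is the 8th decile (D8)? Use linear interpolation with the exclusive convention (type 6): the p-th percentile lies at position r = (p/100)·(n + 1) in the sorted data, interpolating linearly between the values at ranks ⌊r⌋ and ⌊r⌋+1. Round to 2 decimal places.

582.60

Sorted: 146, 150, 158, 176, 261, 324, 347, 349, 361, 372, 398, 404, 456, 538, 542, 549, 591, 699, 867, 892.
n = 20.
r = (80/100)·(20 + 1) = 16.8.
Rank 16 is 549 and rank 17 is 591.
Interpolate: 549 + 0.8·(591 − 549) = 549 + 0.8·42 = 582.6.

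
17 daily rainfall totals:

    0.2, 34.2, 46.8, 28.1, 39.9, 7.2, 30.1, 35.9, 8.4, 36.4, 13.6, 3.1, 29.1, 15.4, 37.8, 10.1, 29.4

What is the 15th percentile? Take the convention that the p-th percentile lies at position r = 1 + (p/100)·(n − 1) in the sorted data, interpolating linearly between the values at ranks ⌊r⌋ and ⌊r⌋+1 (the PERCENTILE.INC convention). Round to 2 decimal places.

7.68

Sorted: 0.2, 3.1, 7.2, 8.4, 10.1, 13.6, 15.4, 28.1, 29.1, 29.4, 30.1, 34.2, 35.9, 36.4, 37.8, 39.9, 46.8.
n = 17.
r = 1 + (15/100)·(17 − 1) = 1 + 2.4 = 3.4.
Rank 3 is 7.2 and rank 4 is 8.4.
Interpolate: 7.2 + 0.4·(8.4 − 7.2) = 7.2 + 0.4·1.2 = 7.68.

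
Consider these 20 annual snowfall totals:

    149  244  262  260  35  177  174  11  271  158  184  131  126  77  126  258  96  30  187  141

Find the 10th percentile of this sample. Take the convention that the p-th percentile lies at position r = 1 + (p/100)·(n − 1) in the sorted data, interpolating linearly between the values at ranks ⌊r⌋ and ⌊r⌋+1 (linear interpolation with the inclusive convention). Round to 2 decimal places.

34.50

Sorted: 11, 30, 35, 77, 96, 126, 126, 131, 141, 149, 158, 174, 177, 184, 187, 244, 258, 260, 262, 271.
n = 20.
r = 1 + (10/100)·(20 − 1) = 1 + 1.9 = 2.9.
Rank 2 is 30 and rank 3 is 35.
Interpolate: 30 + 0.9·(35 − 30) = 30 + 0.9·5 = 34.5.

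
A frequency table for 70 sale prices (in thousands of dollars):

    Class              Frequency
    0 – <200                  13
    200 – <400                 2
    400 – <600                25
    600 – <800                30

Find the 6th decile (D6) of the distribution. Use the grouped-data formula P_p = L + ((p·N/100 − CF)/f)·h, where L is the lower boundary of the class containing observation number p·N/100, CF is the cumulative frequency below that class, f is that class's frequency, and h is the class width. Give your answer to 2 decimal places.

N = 70; target position k = 60/100 · 70 = 42.
Cumulative frequencies: 13, 15, 40, 70.
Observation 42 falls in the class 600 – <800.
L = 600, CF = 40, f = 30, h = 200.
P60 = 600 + ((42 − 40)/30)·200 = 600 + 13.3333 = 613.333.

613.33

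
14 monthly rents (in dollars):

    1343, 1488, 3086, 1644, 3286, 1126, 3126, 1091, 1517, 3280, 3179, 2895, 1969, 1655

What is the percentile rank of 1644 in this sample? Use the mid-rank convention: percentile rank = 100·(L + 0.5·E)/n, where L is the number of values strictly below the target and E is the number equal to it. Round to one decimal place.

39.3

Sorted: 1091, 1126, 1343, 1488, 1517, 1644, 1655, 1969, 2895, 3086, 3126, 3179, 3280, 3286.
Count below 1644: L = 5; count equal: E = 1; n = 14.
Percentile rank = 100·(5 + 0.5·1)/14 = 100·5.5/14 = 39.29.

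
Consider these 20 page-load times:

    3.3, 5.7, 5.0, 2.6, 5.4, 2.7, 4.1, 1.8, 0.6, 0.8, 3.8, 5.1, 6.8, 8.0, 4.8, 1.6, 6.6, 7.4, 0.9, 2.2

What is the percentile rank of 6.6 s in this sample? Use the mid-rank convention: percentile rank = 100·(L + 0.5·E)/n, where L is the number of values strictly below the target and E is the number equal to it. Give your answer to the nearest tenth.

82.5

Sorted: 0.6, 0.8, 0.9, 1.6, 1.8, 2.2, 2.6, 2.7, 3.3, 3.8, 4.1, 4.8, 5.0, 5.1, 5.4, 5.7, 6.6, 6.8, 7.4, 8.0.
Count below 6.6: L = 16; count equal: E = 1; n = 20.
Percentile rank = 100·(16 + 0.5·1)/20 = 100·16.5/20 = 82.5.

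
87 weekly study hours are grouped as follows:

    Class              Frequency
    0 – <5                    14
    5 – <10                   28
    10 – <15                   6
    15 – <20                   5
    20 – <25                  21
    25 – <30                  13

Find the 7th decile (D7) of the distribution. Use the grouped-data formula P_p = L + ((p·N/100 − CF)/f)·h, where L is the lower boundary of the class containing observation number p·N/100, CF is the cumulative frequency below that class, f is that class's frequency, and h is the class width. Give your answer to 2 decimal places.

21.88

N = 87; target position k = 70/100 · 87 = 60.9.
Cumulative frequencies: 14, 42, 48, 53, 74, 87.
Observation 60.9 falls in the class 20 – <25.
L = 20, CF = 53, f = 21, h = 5.
P70 = 20 + ((60.9 − 53)/21)·5 = 20 + 1.88095 = 21.881.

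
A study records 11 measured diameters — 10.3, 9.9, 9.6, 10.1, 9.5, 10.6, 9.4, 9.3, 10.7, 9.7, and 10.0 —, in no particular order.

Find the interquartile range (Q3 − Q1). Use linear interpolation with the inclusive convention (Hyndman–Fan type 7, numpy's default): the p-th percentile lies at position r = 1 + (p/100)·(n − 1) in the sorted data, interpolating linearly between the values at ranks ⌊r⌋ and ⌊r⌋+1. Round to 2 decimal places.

0.65

Sorted: 9.3, 9.4, 9.5, 9.6, 9.7, 9.9, 10.0, 10.1, 10.3, 10.6, 10.7.
n = 11.
P25: r = 3.5; ranks 3–4 are 9.5, 9.6; interpolating gives 9.55.
P75: r = 8.5; ranks 8–9 are 10.1, 10.3; interpolating gives 10.2.
Difference: 10.2 − 9.55 = 0.65.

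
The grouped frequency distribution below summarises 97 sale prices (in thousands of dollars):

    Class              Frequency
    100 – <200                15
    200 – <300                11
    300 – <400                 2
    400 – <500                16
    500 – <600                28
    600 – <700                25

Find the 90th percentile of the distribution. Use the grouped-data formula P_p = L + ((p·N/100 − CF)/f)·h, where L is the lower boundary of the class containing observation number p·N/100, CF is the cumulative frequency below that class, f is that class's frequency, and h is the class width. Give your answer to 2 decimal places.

661.20

N = 97; target position k = 90/100 · 97 = 87.3.
Cumulative frequencies: 15, 26, 28, 44, 72, 97.
Observation 87.3 falls in the class 600 – <700.
L = 600, CF = 72, f = 25, h = 100.
P90 = 600 + ((87.3 − 72)/25)·100 = 600 + 61.2 = 661.2.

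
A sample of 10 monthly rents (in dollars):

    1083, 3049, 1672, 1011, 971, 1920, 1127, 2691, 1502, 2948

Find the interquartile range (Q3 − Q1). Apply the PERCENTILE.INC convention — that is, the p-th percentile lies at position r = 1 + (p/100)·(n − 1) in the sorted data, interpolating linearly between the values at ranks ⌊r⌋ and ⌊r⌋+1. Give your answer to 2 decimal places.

1404.25

Sorted: 971, 1011, 1083, 1127, 1502, 1672, 1920, 2691, 2948, 3049.
n = 10.
P25: r = 3.25; ranks 3–4 are 1083, 1127; interpolating gives 1094.
P75: r = 7.75; ranks 7–8 are 1920, 2691; interpolating gives 2498.25.
Difference: 2498.25 − 1094 = 1404.25.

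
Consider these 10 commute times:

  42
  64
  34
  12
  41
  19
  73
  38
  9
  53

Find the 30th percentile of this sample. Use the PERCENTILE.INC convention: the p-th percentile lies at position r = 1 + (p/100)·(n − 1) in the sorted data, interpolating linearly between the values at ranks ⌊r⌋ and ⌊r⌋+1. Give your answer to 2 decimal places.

Sorted: 9, 12, 19, 34, 38, 41, 42, 53, 64, 73.
n = 10.
r = 1 + (30/100)·(10 − 1) = 1 + 2.7 = 3.7.
Rank 3 is 19 and rank 4 is 34.
Interpolate: 19 + 0.7·(34 − 19) = 19 + 0.7·15 = 29.5.

29.50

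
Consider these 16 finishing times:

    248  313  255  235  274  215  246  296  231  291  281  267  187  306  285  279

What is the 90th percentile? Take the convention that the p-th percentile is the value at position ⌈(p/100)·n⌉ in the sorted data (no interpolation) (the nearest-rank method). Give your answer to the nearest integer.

Sorted: 187, 215, 231, 235, 246, 248, 255, 267, 274, 279, 281, 285, 291, 296, 306, 313.
n = 16.
Position = ⌈90/100 · 16⌉ = ⌈14.4⌉ = 15.
The value at rank 15 is 306.

306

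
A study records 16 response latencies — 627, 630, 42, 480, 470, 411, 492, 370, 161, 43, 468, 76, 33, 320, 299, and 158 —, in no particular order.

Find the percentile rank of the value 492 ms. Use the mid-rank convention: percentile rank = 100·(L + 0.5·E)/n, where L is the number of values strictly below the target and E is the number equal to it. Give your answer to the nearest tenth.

Sorted: 33, 42, 43, 76, 158, 161, 299, 320, 370, 411, 468, 470, 480, 492, 627, 630.
Count below 492: L = 13; count equal: E = 1; n = 16.
Percentile rank = 100·(13 + 0.5·1)/16 = 100·13.5/16 = 84.38.

84.4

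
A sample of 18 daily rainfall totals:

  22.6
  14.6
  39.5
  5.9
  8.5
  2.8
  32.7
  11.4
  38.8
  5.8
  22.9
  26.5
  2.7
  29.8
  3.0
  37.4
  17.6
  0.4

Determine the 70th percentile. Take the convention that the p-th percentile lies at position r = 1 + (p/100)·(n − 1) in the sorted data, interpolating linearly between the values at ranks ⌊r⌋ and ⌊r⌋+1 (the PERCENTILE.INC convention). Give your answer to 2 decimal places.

26.14

Sorted: 0.4, 2.7, 2.8, 3.0, 5.8, 5.9, 8.5, 11.4, 14.6, 17.6, 22.6, 22.9, 26.5, 29.8, 32.7, 37.4, 38.8, 39.5.
n = 18.
r = 1 + (70/100)·(18 − 1) = 1 + 11.9 = 12.9.
Rank 12 is 22.9 and rank 13 is 26.5.
Interpolate: 22.9 + 0.9·(26.5 − 22.9) = 22.9 + 0.9·3.6 = 26.14.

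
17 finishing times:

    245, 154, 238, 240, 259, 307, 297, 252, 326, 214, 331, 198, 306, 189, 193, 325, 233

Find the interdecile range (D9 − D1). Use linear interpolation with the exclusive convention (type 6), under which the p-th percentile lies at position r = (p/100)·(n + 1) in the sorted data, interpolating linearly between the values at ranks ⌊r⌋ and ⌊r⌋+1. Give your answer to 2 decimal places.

145.00

Sorted: 154, 189, 193, 198, 214, 233, 238, 240, 245, 252, 259, 297, 306, 307, 325, 326, 331.
n = 17.
P10: r = 1.8; ranks 1–2 are 154, 189; interpolating gives 182.
P90: r = 16.2; ranks 16–17 are 326, 331; interpolating gives 327.
Difference: 327 − 182 = 145.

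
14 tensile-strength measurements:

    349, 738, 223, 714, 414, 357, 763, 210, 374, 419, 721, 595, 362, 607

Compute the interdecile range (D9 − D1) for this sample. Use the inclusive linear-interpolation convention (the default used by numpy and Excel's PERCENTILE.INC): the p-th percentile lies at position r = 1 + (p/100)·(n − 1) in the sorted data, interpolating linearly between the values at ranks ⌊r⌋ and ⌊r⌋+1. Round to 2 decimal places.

Sorted: 210, 223, 349, 357, 362, 374, 414, 419, 595, 607, 714, 721, 738, 763.
n = 14.
P10: r = 2.3; ranks 2–3 are 223, 349; interpolating gives 260.8.
P90: r = 12.7; ranks 12–13 are 721, 738; interpolating gives 732.9.
Difference: 732.9 − 260.8 = 472.1.

472.10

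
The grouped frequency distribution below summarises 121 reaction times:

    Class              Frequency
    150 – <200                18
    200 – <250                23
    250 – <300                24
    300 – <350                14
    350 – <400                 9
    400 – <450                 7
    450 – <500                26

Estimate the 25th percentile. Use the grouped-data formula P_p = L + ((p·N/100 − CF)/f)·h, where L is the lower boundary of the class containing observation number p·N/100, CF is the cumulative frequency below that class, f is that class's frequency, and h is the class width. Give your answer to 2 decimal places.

226.63

N = 121; target position k = 25/100 · 121 = 30.25.
Cumulative frequencies: 18, 41, 65, 79, 88, 95, 121.
Observation 30.25 falls in the class 200 – <250.
L = 200, CF = 18, f = 23, h = 50.
P25 = 200 + ((30.25 − 18)/23)·50 = 200 + 26.6304 = 226.63.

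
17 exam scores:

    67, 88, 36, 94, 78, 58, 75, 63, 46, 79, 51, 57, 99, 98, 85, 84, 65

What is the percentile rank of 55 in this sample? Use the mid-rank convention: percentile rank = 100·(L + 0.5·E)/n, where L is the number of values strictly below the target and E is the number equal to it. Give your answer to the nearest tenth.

17.6

Sorted: 36, 46, 51, 57, 58, 63, 65, 67, 75, 78, 79, 84, 85, 88, 94, 98, 99.
Count below 55: L = 3; count equal: E = 0; n = 17.
Percentile rank = 100·(3 + 0.5·0)/17 = 100·3/17 = 17.65.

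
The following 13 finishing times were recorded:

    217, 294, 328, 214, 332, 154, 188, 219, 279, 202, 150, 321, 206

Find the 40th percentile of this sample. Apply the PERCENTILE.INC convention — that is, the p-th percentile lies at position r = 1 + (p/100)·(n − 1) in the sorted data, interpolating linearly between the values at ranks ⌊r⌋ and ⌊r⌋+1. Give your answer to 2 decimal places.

212.40

Sorted: 150, 154, 188, 202, 206, 214, 217, 219, 279, 294, 321, 328, 332.
n = 13.
r = 1 + (40/100)·(13 − 1) = 1 + 4.8 = 5.8.
Rank 5 is 206 and rank 6 is 214.
Interpolate: 206 + 0.8·(214 − 206) = 206 + 0.8·8 = 212.4.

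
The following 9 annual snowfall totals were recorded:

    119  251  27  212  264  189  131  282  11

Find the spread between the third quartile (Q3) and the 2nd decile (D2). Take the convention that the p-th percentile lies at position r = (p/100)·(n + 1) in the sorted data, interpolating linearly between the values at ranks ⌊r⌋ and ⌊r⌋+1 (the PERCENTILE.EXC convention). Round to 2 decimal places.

Sorted: 11, 27, 119, 131, 189, 212, 251, 264, 282.
n = 9.
P20: r = 2 (integer) → 27.
P75: r = 7.5; ranks 7–8 are 251, 264; interpolating gives 257.5.
Difference: 257.5 − 27 = 230.5.

230.50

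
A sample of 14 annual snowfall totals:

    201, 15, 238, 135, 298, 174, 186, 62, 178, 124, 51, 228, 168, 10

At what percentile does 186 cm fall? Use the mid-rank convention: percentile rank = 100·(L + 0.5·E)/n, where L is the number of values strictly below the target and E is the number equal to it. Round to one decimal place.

67.9

Sorted: 10, 15, 51, 62, 124, 135, 168, 174, 178, 186, 201, 228, 238, 298.
Count below 186: L = 9; count equal: E = 1; n = 14.
Percentile rank = 100·(9 + 0.5·1)/14 = 100·9.5/14 = 67.86.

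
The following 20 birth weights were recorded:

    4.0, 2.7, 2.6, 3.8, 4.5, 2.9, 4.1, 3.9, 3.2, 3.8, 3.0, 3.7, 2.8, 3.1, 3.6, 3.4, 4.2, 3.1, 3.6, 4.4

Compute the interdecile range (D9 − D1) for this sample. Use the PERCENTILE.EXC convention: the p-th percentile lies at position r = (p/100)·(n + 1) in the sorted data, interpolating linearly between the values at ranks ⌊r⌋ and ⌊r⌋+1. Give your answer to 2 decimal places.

Sorted: 2.6, 2.7, 2.8, 2.9, 3.0, 3.1, 3.1, 3.2, 3.4, 3.6, 3.6, 3.7, 3.8, 3.8, 3.9, 4.0, 4.1, 4.2, 4.4, 4.5.
n = 20.
P10: r = 2.1; ranks 2–3 are 2.7, 2.8; interpolating gives 2.71.
P90: r = 18.9; ranks 18–19 are 4.2, 4.4; interpolating gives 4.38.
Difference: 4.38 − 2.71 = 1.67.

1.67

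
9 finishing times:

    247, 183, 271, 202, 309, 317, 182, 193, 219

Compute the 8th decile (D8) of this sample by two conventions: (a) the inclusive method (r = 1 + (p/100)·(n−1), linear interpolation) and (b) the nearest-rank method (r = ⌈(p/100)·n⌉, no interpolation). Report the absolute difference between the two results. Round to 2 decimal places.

Sorted: 182, 183, 193, 202, 219, 247, 271, 309, 317.
n = 9.
(a) r = 7.4; between ranks 7 (271) and 8 (309): 286.2.
(b) the nearest-rank method: rank 8 → 309.
|286.2 − 309| = 22.8.

22.80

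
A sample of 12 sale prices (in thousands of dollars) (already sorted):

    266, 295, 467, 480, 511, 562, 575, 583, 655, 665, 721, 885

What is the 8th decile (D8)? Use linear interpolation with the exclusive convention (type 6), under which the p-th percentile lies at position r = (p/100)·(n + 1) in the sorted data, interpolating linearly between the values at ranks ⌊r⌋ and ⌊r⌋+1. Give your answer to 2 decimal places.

n = 12.
r = (80/100)·(12 + 1) = 10.4.
Rank 10 is 665 and rank 11 is 721.
Interpolate: 665 + 0.4·(721 − 665) = 665 + 0.4·56 = 687.4.

687.40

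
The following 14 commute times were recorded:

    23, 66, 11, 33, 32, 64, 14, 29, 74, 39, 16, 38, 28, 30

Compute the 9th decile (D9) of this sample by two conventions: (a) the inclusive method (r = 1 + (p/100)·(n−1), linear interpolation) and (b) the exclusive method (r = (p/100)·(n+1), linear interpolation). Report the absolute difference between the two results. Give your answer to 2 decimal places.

Sorted: 11, 14, 16, 23, 28, 29, 30, 32, 33, 38, 39, 64, 66, 74.
n = 14.
(a) r = 12.7; between ranks 12 (64) and 13 (66): 65.4.
(b) r = 13.5; between ranks 13 (66) and 14 (74): 70.
|65.4 − 70| = 4.6.

4.60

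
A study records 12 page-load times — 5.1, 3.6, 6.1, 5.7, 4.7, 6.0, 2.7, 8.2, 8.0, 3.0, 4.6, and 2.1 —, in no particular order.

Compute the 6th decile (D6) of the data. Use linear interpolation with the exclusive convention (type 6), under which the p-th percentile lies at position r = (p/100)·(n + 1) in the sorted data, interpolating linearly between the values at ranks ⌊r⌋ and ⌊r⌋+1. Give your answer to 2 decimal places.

5.58

Sorted: 2.1, 2.7, 3.0, 3.6, 4.6, 4.7, 5.1, 5.7, 6.0, 6.1, 8.0, 8.2.
n = 12.
r = (60/100)·(12 + 1) = 7.8.
Rank 7 is 5.1 and rank 8 is 5.7.
Interpolate: 5.1 + 0.8·(5.7 − 5.1) = 5.1 + 0.8·0.6 = 5.58.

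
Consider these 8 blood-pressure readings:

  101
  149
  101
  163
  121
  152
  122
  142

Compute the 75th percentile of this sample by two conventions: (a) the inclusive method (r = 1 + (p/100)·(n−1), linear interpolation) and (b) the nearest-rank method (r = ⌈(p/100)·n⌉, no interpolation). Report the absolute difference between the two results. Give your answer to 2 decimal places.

0.75

Sorted: 101, 101, 121, 122, 142, 149, 152, 163.
n = 8.
(a) r = 6.25; between ranks 6 (149) and 7 (152): 149.75.
(b) the nearest-rank method: rank 6 → 149.
|149.75 − 149| = 0.75.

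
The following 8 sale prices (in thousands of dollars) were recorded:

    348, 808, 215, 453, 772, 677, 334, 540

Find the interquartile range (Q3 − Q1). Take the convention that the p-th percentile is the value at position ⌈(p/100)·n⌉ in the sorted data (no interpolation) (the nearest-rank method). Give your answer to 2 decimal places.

343.00

Sorted: 215, 334, 348, 453, 540, 677, 772, 808.
n = 8.
P25: rank ⌈25/100·8⌉ = 2 → 334.
P75: rank ⌈75/100·8⌉ = 6 → 677.
Difference: 677 − 334 = 343.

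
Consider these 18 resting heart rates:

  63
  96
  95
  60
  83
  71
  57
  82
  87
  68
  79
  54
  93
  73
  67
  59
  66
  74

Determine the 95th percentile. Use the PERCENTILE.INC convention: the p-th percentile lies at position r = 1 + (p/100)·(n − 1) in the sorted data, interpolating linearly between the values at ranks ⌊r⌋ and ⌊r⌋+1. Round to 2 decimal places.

95.15

Sorted: 54, 57, 59, 60, 63, 66, 67, 68, 71, 73, 74, 79, 82, 83, 87, 93, 95, 96.
n = 18.
r = 1 + (95/100)·(18 − 1) = 1 + 16.15 = 17.15.
Rank 17 is 95 and rank 18 is 96.
Interpolate: 95 + 0.15·(96 − 95) = 95 + 0.15·1 = 95.15.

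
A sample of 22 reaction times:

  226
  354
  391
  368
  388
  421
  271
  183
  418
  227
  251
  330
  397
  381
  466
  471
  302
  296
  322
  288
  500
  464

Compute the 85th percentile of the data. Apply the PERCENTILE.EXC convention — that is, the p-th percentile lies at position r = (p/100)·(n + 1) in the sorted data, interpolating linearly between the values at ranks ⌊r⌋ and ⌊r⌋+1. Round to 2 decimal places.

465.10

Sorted: 183, 226, 227, 251, 271, 288, 296, 302, 322, 330, 354, 368, 381, 388, 391, 397, 418, 421, 464, 466, 471, 500.
n = 22.
r = (85/100)·(22 + 1) = 19.55.
Rank 19 is 464 and rank 20 is 466.
Interpolate: 464 + 0.55·(466 − 464) = 464 + 0.55·2 = 465.1.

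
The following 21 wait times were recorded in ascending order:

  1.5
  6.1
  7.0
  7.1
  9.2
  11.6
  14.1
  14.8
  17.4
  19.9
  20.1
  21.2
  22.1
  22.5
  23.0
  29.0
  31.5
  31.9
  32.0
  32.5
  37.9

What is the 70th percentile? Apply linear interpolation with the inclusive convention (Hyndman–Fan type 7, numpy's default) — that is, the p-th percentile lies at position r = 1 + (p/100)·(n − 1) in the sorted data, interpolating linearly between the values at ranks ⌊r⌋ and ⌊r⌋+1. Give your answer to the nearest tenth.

23.0

n = 21.
r = 1 + (70/100)·(21 − 1) = 1 + 14 = 15.
r is an integer, so P70 is the value at rank 15: 23.0.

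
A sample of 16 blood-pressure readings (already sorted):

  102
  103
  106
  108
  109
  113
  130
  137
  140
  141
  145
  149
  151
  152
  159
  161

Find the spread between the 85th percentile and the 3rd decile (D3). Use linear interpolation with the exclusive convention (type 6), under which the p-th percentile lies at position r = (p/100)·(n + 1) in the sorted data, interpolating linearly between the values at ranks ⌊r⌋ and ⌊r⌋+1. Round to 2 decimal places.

n = 16.
P30: r = 5.1; ranks 5–6 are 109, 113; interpolating gives 109.4.
P85: r = 14.45; ranks 14–15 are 152, 159; interpolating gives 155.15.
Difference: 155.15 − 109.4 = 45.75.

45.75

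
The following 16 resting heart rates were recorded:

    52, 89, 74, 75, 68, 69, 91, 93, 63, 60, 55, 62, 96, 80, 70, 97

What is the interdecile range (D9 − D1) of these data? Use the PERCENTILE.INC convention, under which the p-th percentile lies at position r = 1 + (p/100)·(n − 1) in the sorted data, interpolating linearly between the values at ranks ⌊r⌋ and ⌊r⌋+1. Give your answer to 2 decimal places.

Sorted: 52, 55, 60, 62, 63, 68, 69, 70, 74, 75, 80, 89, 91, 93, 96, 97.
n = 16.
P10: r = 2.5; ranks 2–3 are 55, 60; interpolating gives 57.5.
P90: r = 14.5; ranks 14–15 are 93, 96; interpolating gives 94.5.
Difference: 94.5 − 57.5 = 37.

37.00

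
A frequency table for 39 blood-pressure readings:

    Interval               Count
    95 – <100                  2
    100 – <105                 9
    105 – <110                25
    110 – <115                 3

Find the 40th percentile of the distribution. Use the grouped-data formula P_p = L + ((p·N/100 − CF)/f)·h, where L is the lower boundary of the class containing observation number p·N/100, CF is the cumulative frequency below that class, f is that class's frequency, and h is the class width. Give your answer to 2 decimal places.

N = 39; target position k = 40/100 · 39 = 15.6.
Cumulative frequencies: 2, 11, 36, 39.
Observation 15.6 falls in the class 105 – <110.
L = 105, CF = 11, f = 25, h = 5.
P40 = 105 + ((15.6 − 11)/25)·5 = 105 + 0.92 = 105.92.

105.92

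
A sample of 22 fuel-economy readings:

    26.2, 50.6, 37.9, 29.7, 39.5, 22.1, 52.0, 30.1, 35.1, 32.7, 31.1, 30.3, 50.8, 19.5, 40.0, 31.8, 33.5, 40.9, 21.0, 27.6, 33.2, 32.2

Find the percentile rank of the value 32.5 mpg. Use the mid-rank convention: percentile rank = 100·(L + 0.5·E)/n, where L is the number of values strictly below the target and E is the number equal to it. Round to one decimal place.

Sorted: 19.5, 21.0, 22.1, 26.2, 27.6, 29.7, 30.1, 30.3, 31.1, 31.8, 32.2, 32.7, 33.2, 33.5, 35.1, 37.9, 39.5, 40.0, 40.9, 50.6, 50.8, 52.0.
Count below 32.5: L = 11; count equal: E = 0; n = 22.
Percentile rank = 100·(11 + 0.5·0)/22 = 100·11/22 = 50.

50.0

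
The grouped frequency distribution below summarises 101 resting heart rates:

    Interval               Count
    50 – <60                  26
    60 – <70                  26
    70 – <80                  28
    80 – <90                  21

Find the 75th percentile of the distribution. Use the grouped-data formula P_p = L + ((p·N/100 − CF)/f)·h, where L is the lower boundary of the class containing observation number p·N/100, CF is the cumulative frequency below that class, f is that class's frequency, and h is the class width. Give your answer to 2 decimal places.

78.48

N = 101; target position k = 75/100 · 101 = 75.75.
Cumulative frequencies: 26, 52, 80, 101.
Observation 75.75 falls in the class 70 – <80.
L = 70, CF = 52, f = 28, h = 10.
P75 = 70 + ((75.75 − 52)/28)·10 = 70 + 8.48214 = 78.4821.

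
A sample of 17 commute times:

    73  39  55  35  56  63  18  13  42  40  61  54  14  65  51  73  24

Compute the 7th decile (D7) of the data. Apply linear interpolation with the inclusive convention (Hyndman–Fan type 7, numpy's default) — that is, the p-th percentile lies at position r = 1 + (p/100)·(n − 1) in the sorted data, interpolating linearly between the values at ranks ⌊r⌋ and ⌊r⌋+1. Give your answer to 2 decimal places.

Sorted: 13, 14, 18, 24, 35, 39, 40, 42, 51, 54, 55, 56, 61, 63, 65, 73, 73.
n = 17.
r = 1 + (70/100)·(17 − 1) = 1 + 11.2 = 12.2.
Rank 12 is 56 and rank 13 is 61.
Interpolate: 56 + 0.2·(61 − 56) = 56 + 0.2·5 = 57.

57.00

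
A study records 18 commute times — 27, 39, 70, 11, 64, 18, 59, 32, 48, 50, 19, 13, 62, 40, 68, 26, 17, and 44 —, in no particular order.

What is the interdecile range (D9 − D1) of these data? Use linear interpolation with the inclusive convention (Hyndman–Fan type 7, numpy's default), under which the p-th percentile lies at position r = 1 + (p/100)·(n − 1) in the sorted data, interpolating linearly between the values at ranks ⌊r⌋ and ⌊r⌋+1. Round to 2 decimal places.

Sorted: 11, 13, 17, 18, 19, 26, 27, 32, 39, 40, 44, 48, 50, 59, 62, 64, 68, 70.
n = 18.
P10: r = 2.7; ranks 2–3 are 13, 17; interpolating gives 15.8.
P90: r = 16.3; ranks 16–17 are 64, 68; interpolating gives 65.2.
Difference: 65.2 − 15.8 = 49.4.

49.40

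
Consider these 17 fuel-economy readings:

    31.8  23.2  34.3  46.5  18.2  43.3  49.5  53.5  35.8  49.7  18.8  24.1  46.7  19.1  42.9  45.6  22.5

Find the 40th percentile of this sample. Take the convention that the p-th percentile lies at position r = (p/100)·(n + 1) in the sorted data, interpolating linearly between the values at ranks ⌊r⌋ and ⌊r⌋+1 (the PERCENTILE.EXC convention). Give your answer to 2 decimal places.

Sorted: 18.2, 18.8, 19.1, 22.5, 23.2, 24.1, 31.8, 34.3, 35.8, 42.9, 43.3, 45.6, 46.5, 46.7, 49.5, 49.7, 53.5.
n = 17.
r = (40/100)·(17 + 1) = 7.2.
Rank 7 is 31.8 and rank 8 is 34.3.
Interpolate: 31.8 + 0.2·(34.3 − 31.8) = 31.8 + 0.2·2.5 = 32.3.

32.30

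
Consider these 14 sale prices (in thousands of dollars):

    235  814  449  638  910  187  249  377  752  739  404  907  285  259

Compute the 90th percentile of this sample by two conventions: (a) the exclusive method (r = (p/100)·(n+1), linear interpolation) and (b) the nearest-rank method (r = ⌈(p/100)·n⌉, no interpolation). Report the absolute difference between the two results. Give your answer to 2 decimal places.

Sorted: 187, 235, 249, 259, 285, 377, 404, 449, 638, 739, 752, 814, 907, 910.
n = 14.
(a) r = 13.5; between ranks 13 (907) and 14 (910): 908.5.
(b) the nearest-rank method: rank 13 → 907.
|908.5 − 907| = 1.5.

1.50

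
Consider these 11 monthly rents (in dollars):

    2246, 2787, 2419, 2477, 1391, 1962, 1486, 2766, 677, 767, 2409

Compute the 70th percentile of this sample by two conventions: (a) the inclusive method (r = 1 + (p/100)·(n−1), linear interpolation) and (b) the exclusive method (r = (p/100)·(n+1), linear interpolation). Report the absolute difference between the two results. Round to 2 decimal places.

23.20

Sorted: 677, 767, 1391, 1486, 1962, 2246, 2409, 2419, 2477, 2766, 2787.
n = 11.
(a) r = 8 → value at rank 8 = 2419.
(b) r = 8.4; between ranks 8 (2419) and 9 (2477): 2442.2.
|2419 − 2442.2| = 23.2.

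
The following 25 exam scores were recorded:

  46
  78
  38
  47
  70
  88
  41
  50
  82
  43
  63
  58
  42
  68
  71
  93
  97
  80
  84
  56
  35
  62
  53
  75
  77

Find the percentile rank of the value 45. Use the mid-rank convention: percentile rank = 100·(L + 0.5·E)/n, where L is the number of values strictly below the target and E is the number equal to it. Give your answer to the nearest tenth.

Sorted: 35, 38, 41, 42, 43, 46, 47, 50, 53, 56, 58, 62, 63, 68, 70, 71, 75, 77, 78, 80, 82, 84, 88, 93, 97.
Count below 45: L = 5; count equal: E = 0; n = 25.
Percentile rank = 100·(5 + 0.5·0)/25 = 100·5/25 = 20.

20.0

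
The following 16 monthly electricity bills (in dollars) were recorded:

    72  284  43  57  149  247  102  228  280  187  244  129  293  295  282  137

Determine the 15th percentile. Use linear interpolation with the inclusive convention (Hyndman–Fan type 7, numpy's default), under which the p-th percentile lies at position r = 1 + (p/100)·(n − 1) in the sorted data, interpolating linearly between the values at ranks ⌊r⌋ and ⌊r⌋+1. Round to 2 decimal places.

Sorted: 43, 57, 72, 102, 129, 137, 149, 187, 228, 244, 247, 280, 282, 284, 293, 295.
n = 16.
r = 1 + (15/100)·(16 − 1) = 1 + 2.25 = 3.25.
Rank 3 is 72 and rank 4 is 102.
Interpolate: 72 + 0.25·(102 − 72) = 72 + 0.25·30 = 79.5.

79.50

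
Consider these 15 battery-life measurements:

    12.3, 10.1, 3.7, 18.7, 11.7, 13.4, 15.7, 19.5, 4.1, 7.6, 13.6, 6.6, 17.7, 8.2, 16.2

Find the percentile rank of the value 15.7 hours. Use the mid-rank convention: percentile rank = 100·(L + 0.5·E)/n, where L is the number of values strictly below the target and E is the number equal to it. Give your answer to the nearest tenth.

70.0

Sorted: 3.7, 4.1, 6.6, 7.6, 8.2, 10.1, 11.7, 12.3, 13.4, 13.6, 15.7, 16.2, 17.7, 18.7, 19.5.
Count below 15.7: L = 10; count equal: E = 1; n = 15.
Percentile rank = 100·(10 + 0.5·1)/15 = 100·10.5/15 = 70.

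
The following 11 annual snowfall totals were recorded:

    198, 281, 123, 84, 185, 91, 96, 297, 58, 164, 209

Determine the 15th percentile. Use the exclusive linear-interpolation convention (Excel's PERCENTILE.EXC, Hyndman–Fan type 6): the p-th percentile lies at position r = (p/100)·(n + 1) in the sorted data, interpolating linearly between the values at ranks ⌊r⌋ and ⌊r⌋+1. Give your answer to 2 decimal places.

Sorted: 58, 84, 91, 96, 123, 164, 185, 198, 209, 281, 297.
n = 11.
r = (15/100)·(11 + 1) = 1.8.
Rank 1 is 58 and rank 2 is 84.
Interpolate: 58 + 0.8·(84 − 58) = 58 + 0.8·26 = 78.8.

78.80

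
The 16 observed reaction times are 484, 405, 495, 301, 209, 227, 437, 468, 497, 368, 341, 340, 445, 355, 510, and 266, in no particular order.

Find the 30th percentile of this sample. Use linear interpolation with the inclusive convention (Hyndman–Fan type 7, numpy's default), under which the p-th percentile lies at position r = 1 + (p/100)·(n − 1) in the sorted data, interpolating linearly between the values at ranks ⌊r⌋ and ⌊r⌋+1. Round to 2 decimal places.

Sorted: 209, 227, 266, 301, 340, 341, 355, 368, 405, 437, 445, 468, 484, 495, 497, 510.
n = 16.
r = 1 + (30/100)·(16 − 1) = 1 + 4.5 = 5.5.
Rank 5 is 340 and rank 6 is 341.
Interpolate: 340 + 0.5·(341 − 340) = 340 + 0.5·1 = 340.5.

340.50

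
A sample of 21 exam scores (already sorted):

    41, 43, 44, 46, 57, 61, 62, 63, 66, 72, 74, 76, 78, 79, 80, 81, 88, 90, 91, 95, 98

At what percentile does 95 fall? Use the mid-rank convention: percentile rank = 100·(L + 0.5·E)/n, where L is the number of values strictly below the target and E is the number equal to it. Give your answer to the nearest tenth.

92.9

Count below 95: L = 19; count equal: E = 1; n = 21.
Percentile rank = 100·(19 + 0.5·1)/21 = 100·19.5/21 = 92.86.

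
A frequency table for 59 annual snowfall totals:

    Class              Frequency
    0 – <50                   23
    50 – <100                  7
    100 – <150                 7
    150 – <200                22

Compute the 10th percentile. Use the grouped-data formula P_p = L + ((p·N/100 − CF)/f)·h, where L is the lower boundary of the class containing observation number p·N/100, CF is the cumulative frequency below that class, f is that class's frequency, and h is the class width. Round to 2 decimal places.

12.83

N = 59; target position k = 10/100 · 59 = 5.9.
Cumulative frequencies: 23, 30, 37, 59.
Observation 5.9 falls in the class 0 – <50.
L = 0, CF = 0, f = 23, h = 50.
P10 = 0 + ((5.9 − 0)/23)·50 = 0 + 12.8261 = 12.8261.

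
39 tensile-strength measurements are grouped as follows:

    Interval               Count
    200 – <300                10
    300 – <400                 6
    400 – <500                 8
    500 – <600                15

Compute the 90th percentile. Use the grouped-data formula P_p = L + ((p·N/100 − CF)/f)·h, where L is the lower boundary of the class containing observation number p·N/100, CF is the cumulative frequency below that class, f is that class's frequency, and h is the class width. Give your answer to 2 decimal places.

574.00

N = 39; target position k = 90/100 · 39 = 35.1.
Cumulative frequencies: 10, 16, 24, 39.
Observation 35.1 falls in the class 500 – <600.
L = 500, CF = 24, f = 15, h = 100.
P90 = 500 + ((35.1 − 24)/15)·100 = 500 + 74 = 574.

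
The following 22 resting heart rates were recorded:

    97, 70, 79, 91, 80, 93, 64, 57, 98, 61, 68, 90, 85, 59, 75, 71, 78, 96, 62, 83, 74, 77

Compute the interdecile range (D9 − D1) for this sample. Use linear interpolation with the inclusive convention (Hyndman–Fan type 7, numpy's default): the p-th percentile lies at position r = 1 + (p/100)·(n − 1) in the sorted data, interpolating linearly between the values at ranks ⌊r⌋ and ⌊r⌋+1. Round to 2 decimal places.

Sorted: 57, 59, 61, 62, 64, 68, 70, 71, 74, 75, 77, 78, 79, 80, 83, 85, 90, 91, 93, 96, 97, 98.
n = 22.
P10: r = 3.1; ranks 3–4 are 61, 62; interpolating gives 61.1.
P90: r = 19.9; ranks 19–20 are 93, 96; interpolating gives 95.7.
Difference: 95.7 − 61.1 = 34.6.

34.60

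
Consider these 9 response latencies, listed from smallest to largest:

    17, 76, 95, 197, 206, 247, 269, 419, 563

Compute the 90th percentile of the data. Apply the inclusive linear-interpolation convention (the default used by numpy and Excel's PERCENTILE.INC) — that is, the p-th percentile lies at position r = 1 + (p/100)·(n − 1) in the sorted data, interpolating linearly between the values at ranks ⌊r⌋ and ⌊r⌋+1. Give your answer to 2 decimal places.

n = 9.
r = 1 + (90/100)·(9 − 1) = 1 + 7.2 = 8.2.
Rank 8 is 419 and rank 9 is 563.
Interpolate: 419 + 0.2·(563 − 419) = 419 + 0.2·144 = 447.8.

447.80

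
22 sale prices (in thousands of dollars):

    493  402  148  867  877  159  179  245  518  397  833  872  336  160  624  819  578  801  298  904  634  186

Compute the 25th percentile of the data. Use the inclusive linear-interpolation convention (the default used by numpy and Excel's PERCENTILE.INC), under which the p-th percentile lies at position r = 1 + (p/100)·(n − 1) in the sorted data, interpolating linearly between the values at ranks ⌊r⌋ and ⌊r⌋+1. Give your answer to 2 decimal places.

Sorted: 148, 159, 160, 179, 186, 245, 298, 336, 397, 402, 493, 518, 578, 624, 634, 801, 819, 833, 867, 872, 877, 904.
n = 22.
r = 1 + (25/100)·(22 − 1) = 1 + 5.25 = 6.25.
Rank 6 is 245 and rank 7 is 298.
Interpolate: 245 + 0.25·(298 − 245) = 245 + 0.25·53 = 258.25.

258.25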